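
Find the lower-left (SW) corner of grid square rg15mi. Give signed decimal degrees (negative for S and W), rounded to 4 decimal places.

-24.6667, 163.0000

Field R=17, G=6: +17·20° lon, +6·10° lat → SW at lon 160°, lat -30°.
Square 1, 5: +1·2° lon, +5·1° lat → SW at lon 162°, lat -25°.
Subsquare m=12, i=8: +12·0.0833333° lon, +8·0.0416667° lat → SW at lon 163°, lat -24.6667°.
latitude -24.6667, longitude 163.0000.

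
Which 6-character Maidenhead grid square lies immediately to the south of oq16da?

OQ15dx

Latitude subsquare a = 0; −1 → -1, wraps to 23 = x, carry into square.
Latitude square 6; −1 → 5.
The longitude characters are unchanged.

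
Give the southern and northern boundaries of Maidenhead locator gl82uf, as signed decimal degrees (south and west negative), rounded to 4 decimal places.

22.2083, 22.2500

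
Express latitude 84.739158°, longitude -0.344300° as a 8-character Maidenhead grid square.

Add 180° to longitude and 90° to latitude: 179.65570, 174.73916.
Field: lon ⌊179.65570/20⌋ = 8 → I; lat ⌊174.73916/10⌋ = 17 → R.
Square: lon ⌊19.65570/2⌋ = 9; lat ⌊4.73916/1⌋ = 4.
Subsquare: lon ⌊1.65570/0.0833333⌋ = 19 → t; lat ⌊0.73916/0.0416667⌋ = 17 → r.
Extended square: lon ⌊0.07237/0.00833333⌋ = 8; lat ⌊0.03082/0.00416667⌋ = 7.

IR94tr87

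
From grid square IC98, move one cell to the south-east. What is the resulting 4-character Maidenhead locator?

JC07

Longitude square 9; +1 → 10, wraps to 0, carry into field.
Longitude field I = 8; +1 → 9 = J.
Latitude square 8; −1 → 7.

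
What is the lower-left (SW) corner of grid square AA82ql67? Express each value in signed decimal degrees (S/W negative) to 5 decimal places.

-87.51250, -162.61667

Field A=0, A=0: +0·20° lon, +0·10° lat → SW at lon -180°, lat -90°.
Square 8, 2: +8·2° lon, +2·1° lat → SW at lon -164°, lat -88°.
Subsquare q=16, l=11: +16·0.0833333° lon, +11·0.0416667° lat → SW at lon -162.667°, lat -87.5417°.
Extended square 6, 7: +6·0.00833333° lon, +7·0.00416667° lat → SW at lon -162.617°, lat -87.5125°.
latitude -87.51250, longitude -162.61667.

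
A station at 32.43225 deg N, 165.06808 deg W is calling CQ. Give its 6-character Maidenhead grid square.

AM72lk

Add 180° to longitude and 90° to latitude: 14.9319, 122.4323.
Field (20°×10°, letters A–R): 14.9319/20 → 0 → A, 122.4323/10 → 12 → M; chars AM.
Square (2°×1°, digits 0–9): 14.9319/2 → 7, 2.4323/1 → 2; chars 72.
Subsquare (5′×2.5′, letters a–x): 0.9319/0.0833333 → 11 → l, 0.4323/0.0416667 → 10 → k; chars lk.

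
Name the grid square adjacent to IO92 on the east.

Longitude square 9; +1 → 10, wraps to 0, carry into field.
Longitude field I = 8; +1 → 9 = J.
The latitude characters are unchanged.

JO02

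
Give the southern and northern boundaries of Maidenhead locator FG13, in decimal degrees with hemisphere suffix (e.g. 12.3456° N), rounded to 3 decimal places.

27.000° S, 26.000° S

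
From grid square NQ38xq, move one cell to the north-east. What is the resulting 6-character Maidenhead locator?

Longitude subsquare x = 23; +1 → 24, wraps to 0 = a, carry into square.
Longitude square 3; +1 → 4.
Latitude subsquare q = 16; +1 → 17 = r.

NQ48ar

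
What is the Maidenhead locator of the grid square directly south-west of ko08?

JO97

Longitude square 0; −1 → -1, wraps to 9, carry into field.
Longitude field K = 10; −1 → 9 = J.
Latitude square 8; −1 → 7.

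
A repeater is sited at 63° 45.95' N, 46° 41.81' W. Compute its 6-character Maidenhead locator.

Offset from 180°W / 90°S: lon 133.3032°, lat 153.7658°.
Field: lon ⌊133.3032/20⌋ = 6 → G; lat ⌊153.7658/10⌋ = 15 → P.
Square: lon ⌊13.3032/2⌋ = 6; lat ⌊3.7658/1⌋ = 3.
Subsquare: lon ⌊1.3032/0.0833333⌋ = 15 → p; lat ⌊0.7658/0.0416667⌋ = 18 → s.

GP63ps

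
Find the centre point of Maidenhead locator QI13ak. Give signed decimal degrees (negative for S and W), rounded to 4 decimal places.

-6.5625, 142.0417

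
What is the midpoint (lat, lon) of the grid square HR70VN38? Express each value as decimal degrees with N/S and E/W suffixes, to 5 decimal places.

Field H=7, R=17: +7·20° lon, +17·10° lat → SW at lon -40°, lat 80°.
Square 7, 0: +7·2° lon, +0·1° lat → SW at lon -26°, lat 80°.
Subsquare v=21, n=13: +21·0.0833333° lon, +13·0.0416667° lat → SW at lon -24.25°, lat 80.5417°.
Extended square 3, 8: +3·0.00833333° lon, +8·0.00416667° lat → SW at lon -24.225°, lat 80.575°.
Cell spans 0.00833333° lon × 0.00416667° lat. Centre is SW corner plus half of each.
latitude 80.57708° N, longitude 24.22083° W.

80.57708° N, 24.22083° W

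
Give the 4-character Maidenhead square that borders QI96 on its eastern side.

Longitude square 9; +1 → 10, wraps to 0, carry into field.
Longitude field Q = 16; +1 → 17 = R.
The latitude characters are unchanged.

RI06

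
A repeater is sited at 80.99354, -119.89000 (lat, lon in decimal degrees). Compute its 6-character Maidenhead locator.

Shift to the Maidenhead origin (180°W, 90°S): lon 60.1100, lat 170.9935.
Field: lon ⌊60.1100/20⌋ = 3 → D; lat ⌊170.9935/10⌋ = 17 → R.
Square: lon ⌊0.1100/2⌋ = 0; lat ⌊0.9935/1⌋ = 0.
Subsquare: lon ⌊0.1100/0.0833333⌋ = 1 → b; lat ⌊0.9935/0.0416667⌋ = 23 → x.

DR00bx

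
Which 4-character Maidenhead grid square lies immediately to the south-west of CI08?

BI97

Longitude square 0; −1 → -1, wraps to 9, carry into field.
Longitude field C = 2; −1 → 1 = B.
Latitude square 8; −1 → 7.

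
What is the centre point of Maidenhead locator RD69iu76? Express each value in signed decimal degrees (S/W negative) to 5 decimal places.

Field R=17, D=3: +17·20° lon, +3·10° lat → SW at lon 160°, lat -60°.
Square 6, 9: +6·2° lon, +9·1° lat → SW at lon 172°, lat -51°.
Subsquare i=8, u=20: +8·0.0833333° lon, +20·0.0416667° lat → SW at lon 172.667°, lat -50.1667°.
Extended square 7, 6: +7·0.00833333° lon, +6·0.00416667° lat → SW at lon 172.725°, lat -50.1417°.
Cell spans 0.00833333° lon × 0.00416667° lat. Centre is SW corner plus half of each.
latitude -50.13958, longitude 172.72917.

-50.13958, 172.72917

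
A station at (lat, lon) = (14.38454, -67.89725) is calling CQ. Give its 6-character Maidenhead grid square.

FK64bj

Add 180° to longitude and 90° to latitude: 112.1028, 104.3845.
Field (20°×10°, letters A–R): lon ⌊112.1028/20⌋ = 5 → F; lat ⌊104.3845/10⌋ = 10 → K.
Square (2°×1°, digits 0–9): lon ⌊12.1028/2⌋ = 6; lat ⌊4.3845/1⌋ = 4.
Subsquare (5′×2.5′, letters a–x): lon ⌊0.1028/0.0833333⌋ = 1 → b; lat ⌊0.3845/0.0416667⌋ = 9 → j.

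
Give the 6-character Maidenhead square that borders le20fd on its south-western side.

LE20ec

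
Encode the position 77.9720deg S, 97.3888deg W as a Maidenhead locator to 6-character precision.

EB12ha

Shift to the Maidenhead origin (180°W, 90°S): lon 82.6112, lat 12.0280.
Field (20°×10°, letters A–R): 82.6112/20 → 4 → E, 12.0280/10 → 1 → B; chars EB.
Square (2°×1°, digits 0–9): 2.6112/2 → 1, 2.0280/1 → 2; chars 12.
Subsquare (5′×2.5′, letters a–x): 0.6112/0.0833333 → 7 → h, 0.0280/0.0416667 → 0 → a; chars ha.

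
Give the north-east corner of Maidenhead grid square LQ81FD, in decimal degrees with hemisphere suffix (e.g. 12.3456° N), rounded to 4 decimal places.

71.1667° N, 56.5000° E

Field L=11, Q=16: +11·20° lon, +16·10° lat → SW at lon 40°, lat 70°.
Square 8, 1: +8·2° lon, +1·1° lat → SW at lon 56°, lat 71°.
Subsquare f=5, d=3: +5·0.0833333° lon, +3·0.0416667° lat → SW at lon 56.4167°, lat 71.125°.
Cell spans 0.0833333° lon × 0.0416667° lat. NE corner is SW corner plus one full cell.
latitude 71.1667° N, longitude 56.5000° E.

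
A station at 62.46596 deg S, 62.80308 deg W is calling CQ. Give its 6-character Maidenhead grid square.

FC87om

Add 180° to longitude and 90° to latitude: 117.1969, 27.5340.
Field: 117.1969/20 → 5 → F, 27.5340/10 → 2 → C; chars FC.
Square: 17.1969/2 → 8, 7.5340/1 → 7; chars 87.
Subsquare: 1.1969/0.0833333 → 14 → o, 0.5340/0.0416667 → 12 → m; chars om.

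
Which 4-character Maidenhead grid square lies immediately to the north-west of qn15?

QN06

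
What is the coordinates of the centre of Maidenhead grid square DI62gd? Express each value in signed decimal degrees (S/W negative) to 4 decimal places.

-7.8542, -107.4583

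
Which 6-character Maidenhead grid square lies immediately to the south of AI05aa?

Latitude subsquare a = 0; −1 → -1, wraps to 23 = x, carry into square.
Latitude square 5; −1 → 4.
The longitude characters are unchanged.

AI04ax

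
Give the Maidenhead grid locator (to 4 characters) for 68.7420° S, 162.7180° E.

Shift to the Maidenhead origin (180°W, 90°S): lon 342.72, lat 21.26.
Field: lon ⌊342.72/20⌋ = 17 → R; lat ⌊21.26/10⌋ = 2 → C.
Square: lon ⌊2.72/2⌋ = 1; lat ⌊1.26/1⌋ = 1.

RC11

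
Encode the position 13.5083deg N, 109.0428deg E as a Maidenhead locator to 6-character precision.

OK43mm

Offset from 180°W / 90°S: lon 289.0428°, lat 103.5083°.
Field: 289.0428/20 → 14 → O, 103.5083/10 → 10 → K; chars OK.
Square: 9.0428/2 → 4, 3.5083/1 → 3; chars 43.
Subsquare: 1.0428/0.0833333 → 12 → m, 0.5083/0.0416667 → 12 → m; chars mm.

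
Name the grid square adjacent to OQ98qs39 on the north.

OQ98qt30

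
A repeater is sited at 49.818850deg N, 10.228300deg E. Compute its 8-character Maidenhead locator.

Offset from 180°W / 90°S: lon 190.22830°, lat 139.81885°.
Field: 190.22830/20 → 9 → J, 139.81885/10 → 13 → N; chars JN.
Square: 10.22830/2 → 5, 9.81885/1 → 9; chars 59.
Subsquare: 0.22830/0.0833333 → 2 → c, 0.81885/0.0416667 → 19 → t; chars ct.
Extended square: 0.06163/0.00833333 → 7, 0.02718/0.00416667 → 6; chars 76.

JN59ct76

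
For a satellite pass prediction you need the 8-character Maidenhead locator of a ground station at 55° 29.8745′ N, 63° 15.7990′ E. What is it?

MO15pl19

Shift to the Maidenhead origin (180°W, 90°S): lon 243.26332, lat 145.49791.
Field: 243.26332/20 → 12 → M, 145.49791/10 → 14 → O; chars MO.
Square: 3.26332/2 → 1, 5.49791/1 → 5; chars 15.
Subsquare: 1.26332/0.0833333 → 15 → p, 0.49791/0.0416667 → 11 → l; chars pl.
Extended square: 0.01332/0.00833333 → 1, 0.03957/0.00416667 → 9; chars 19.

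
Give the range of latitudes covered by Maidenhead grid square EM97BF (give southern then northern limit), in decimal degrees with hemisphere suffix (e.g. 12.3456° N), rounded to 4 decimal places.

37.2083° N, 37.2500° N

Field E=4, M=12: +4·20° lon, +12·10° lat → SW at lon -100°, lat 30°.
Square 9, 7: +9·2° lon, +7·1° lat → SW at lon -82°, lat 37°.
Subsquare b=1, f=5: +1·0.0833333° lon, +5·0.0416667° lat → SW at lon -81.9167°, lat 37.2083°.
Cell spans 0.0833333° lon × 0.0416667° lat.
south 37.2083° N, north 37.2500° N.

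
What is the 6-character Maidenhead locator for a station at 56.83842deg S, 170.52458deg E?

Shift to the Maidenhead origin (180°W, 90°S): lon 350.5246, lat 33.1616.
Field (20°×10°, letters A–R): lon ⌊350.5246/20⌋ = 17 → R; lat ⌊33.1616/10⌋ = 3 → D.
Square (2°×1°, digits 0–9): lon ⌊10.5246/2⌋ = 5; lat ⌊3.1616/1⌋ = 3.
Subsquare (5′×2.5′, letters a–x): lon ⌊0.5246/0.0833333⌋ = 6 → g; lat ⌊0.1616/0.0416667⌋ = 3 → d.

RD53gd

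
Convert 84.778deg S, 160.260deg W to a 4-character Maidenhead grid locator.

AA95

Offset from 180°W / 90°S: lon 19.74°, lat 5.22°.
Field: lon ⌊19.74/20⌋ = 0 → A; lat ⌊5.22/10⌋ = 0 → A.
Square: lon ⌊19.74/2⌋ = 9; lat ⌊5.22/1⌋ = 5.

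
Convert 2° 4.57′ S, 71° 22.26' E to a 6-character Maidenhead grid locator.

Offset from 180°W / 90°S: lon 251.3710°, lat 87.9238°.
Field: 251.3710/20 → 12 → M, 87.9238/10 → 8 → I; chars MI.
Square: 11.3710/2 → 5, 7.9238/1 → 7; chars 57.
Subsquare: 1.3710/0.0833333 → 16 → q, 0.9238/0.0416667 → 22 → w; chars qw.

MI57qw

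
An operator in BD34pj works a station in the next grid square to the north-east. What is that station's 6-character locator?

BD34qk

Longitude subsquare p = 15; +1 → 16 = q.
Latitude subsquare j = 9; +1 → 10 = k.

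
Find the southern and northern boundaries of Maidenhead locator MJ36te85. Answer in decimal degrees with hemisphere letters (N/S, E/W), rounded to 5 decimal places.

Field M=12, J=9: +12·20° lon, +9·10° lat → SW at lon 60°, lat 0°.
Square 3, 6: +3·2° lon, +6·1° lat → SW at lon 66°, lat 6°.
Subsquare t=19, e=4: +19·0.0833333° lon, +4·0.0416667° lat → SW at lon 67.5833°, lat 6.16667°.
Extended square 8, 5: +8·0.00833333° lon, +5·0.00416667° lat → SW at lon 67.65°, lat 6.1875°.
Cell spans 0.00833333° lon × 0.00416667° lat.
south 6.18750° N, north 6.19167° N.

6.18750° N, 6.19167° N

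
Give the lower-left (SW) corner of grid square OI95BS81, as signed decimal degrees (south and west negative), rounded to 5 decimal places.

-4.24583, 118.15000

Field O=14, I=8: +14·20° lon, +8·10° lat → SW at lon 100°, lat -10°.
Square 9, 5: +9·2° lon, +5·1° lat → SW at lon 118°, lat -5°.
Subsquare b=1, s=18: +1·0.0833333° lon, +18·0.0416667° lat → SW at lon 118.083°, lat -4.25°.
Extended square 8, 1: +8·0.00833333° lon, +1·0.00416667° lat → SW at lon 118.15°, lat -4.24583°.
latitude -4.24583, longitude 118.15000.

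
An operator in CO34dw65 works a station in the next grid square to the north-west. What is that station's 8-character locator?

Longitude extended square 6; −1 → 5.
Latitude extended square 5; +1 → 6.

CO34dw56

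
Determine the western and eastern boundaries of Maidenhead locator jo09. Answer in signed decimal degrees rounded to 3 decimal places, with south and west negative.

Field J=9, O=14: +9·20° lon, +14·10° lat → SW at lon 0°, lat 50°.
Square 0, 9: +0·2° lon, +9·1° lat → SW at lon 0°, lat 59°.
Cell spans 2° lon × 1° lat.
west 0.000, east 2.000.

0.000, 2.000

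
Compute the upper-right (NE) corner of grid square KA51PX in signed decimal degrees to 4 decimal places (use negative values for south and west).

Field K=10, A=0: +10·20° lon, +0·10° lat → SW at lon 20°, lat -90°.
Square 5, 1: +5·2° lon, +1·1° lat → SW at lon 30°, lat -89°.
Subsquare p=15, x=23: +15·0.0833333° lon, +23·0.0416667° lat → SW at lon 31.25°, lat -88.0417°.
Cell spans 0.0833333° lon × 0.0416667° lat. NE corner is SW corner plus one full cell.
latitude -88.0000, longitude 31.3333.

-88.0000, 31.3333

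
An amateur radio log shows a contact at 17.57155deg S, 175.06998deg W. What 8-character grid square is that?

Shift to the Maidenhead origin (180°W, 90°S): lon 4.93002, lat 72.42845.
Field (20°×10°, letters A–R): 4.93002/20 → 0 → A, 72.42845/10 → 7 → H; chars AH.
Square (2°×1°, digits 0–9): 4.93002/2 → 2, 2.42845/1 → 2; chars 22.
Subsquare (5′×2.5′, letters a–x): 0.93002/0.0833333 → 11 → l, 0.42845/0.0416667 → 10 → k; chars lk.
Extended square (30″×15″, digits 0–9): 0.01335/0.00833333 → 1, 0.01178/0.00416667 → 2; chars 12.

AH22lk12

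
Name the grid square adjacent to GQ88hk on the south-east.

GQ88ij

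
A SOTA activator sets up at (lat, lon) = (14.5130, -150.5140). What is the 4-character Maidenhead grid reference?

BK44

Shift to the Maidenhead origin (180°W, 90°S): lon 29.49, lat 104.51.
Field: 29.49/20 → 1 → B, 104.51/10 → 10 → K; chars BK.
Square: 9.49/2 → 4, 4.51/1 → 4; chars 44.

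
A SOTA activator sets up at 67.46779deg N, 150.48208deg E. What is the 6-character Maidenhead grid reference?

QP57fl

Add 180° to longitude and 90° to latitude: 330.4821, 157.4678.
Field (20°×10°, letters A–R): 330.4821/20 → 16 → Q, 157.4678/10 → 15 → P; chars QP.
Square (2°×1°, digits 0–9): 10.4821/2 → 5, 7.4678/1 → 7; chars 57.
Subsquare (5′×2.5′, letters a–x): 0.4821/0.0833333 → 5 → f, 0.4678/0.0416667 → 11 → l; chars fl.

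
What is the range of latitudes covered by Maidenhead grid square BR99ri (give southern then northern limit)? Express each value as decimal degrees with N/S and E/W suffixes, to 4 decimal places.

Field B=1, R=17: +1·20° lon, +17·10° lat → SW at lon -160°, lat 80°.
Square 9, 9: +9·2° lon, +9·1° lat → SW at lon -142°, lat 89°.
Subsquare r=17, i=8: +17·0.0833333° lon, +8·0.0416667° lat → SW at lon -140.583°, lat 89.3333°.
Cell spans 0.0833333° lon × 0.0416667° lat.
south 89.3333° N, north 89.3750° N.

89.3333° N, 89.3750° N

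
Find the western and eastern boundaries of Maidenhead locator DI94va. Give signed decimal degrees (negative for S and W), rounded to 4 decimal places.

-100.2500, -100.1667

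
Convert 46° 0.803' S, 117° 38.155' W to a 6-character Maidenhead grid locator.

Shift to the Maidenhead origin (180°W, 90°S): lon 62.3641, lat 43.9866.
Field: lon ⌊62.3641/20⌋ = 3 → D; lat ⌊43.9866/10⌋ = 4 → E.
Square: lon ⌊2.3641/2⌋ = 1; lat ⌊3.9866/1⌋ = 3.
Subsquare: lon ⌊0.3641/0.0833333⌋ = 4 → e; lat ⌊0.9866/0.0416667⌋ = 23 → x.

DE13ex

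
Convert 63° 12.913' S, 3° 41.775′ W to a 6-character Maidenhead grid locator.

IC86ds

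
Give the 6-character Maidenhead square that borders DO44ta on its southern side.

Latitude subsquare a = 0; −1 → -1, wraps to 23 = x, carry into square.
Latitude square 4; −1 → 3.
The longitude characters are unchanged.

DO43tx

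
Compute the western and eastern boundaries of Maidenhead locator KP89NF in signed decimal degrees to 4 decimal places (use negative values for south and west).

37.0833, 37.1667

Field K=10, P=15: +10·20° lon, +15·10° lat → SW at lon 20°, lat 60°.
Square 8, 9: +8·2° lon, +9·1° lat → SW at lon 36°, lat 69°.
Subsquare n=13, f=5: +13·0.0833333° lon, +5·0.0416667° lat → SW at lon 37.0833°, lat 69.2083°.
Cell spans 0.0833333° lon × 0.0416667° lat.
west 37.0833, east 37.1667.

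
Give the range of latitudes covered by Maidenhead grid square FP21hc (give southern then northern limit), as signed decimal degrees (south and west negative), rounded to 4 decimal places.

61.0833, 61.1250

Field F=5, P=15: +5·20° lon, +15·10° lat → SW at lon -80°, lat 60°.
Square 2, 1: +2·2° lon, +1·1° lat → SW at lon -76°, lat 61°.
Subsquare h=7, c=2: +7·0.0833333° lon, +2·0.0416667° lat → SW at lon -75.4167°, lat 61.0833°.
Cell spans 0.0833333° lon × 0.0416667° lat.
south 61.0833, north 61.1250.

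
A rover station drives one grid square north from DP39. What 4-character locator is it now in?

DQ30

Latitude square 9; +1 → 10, wraps to 0, carry into field.
Latitude field P = 15; +1 → 16 = Q.
The longitude characters are unchanged.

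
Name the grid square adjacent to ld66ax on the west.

LD56xx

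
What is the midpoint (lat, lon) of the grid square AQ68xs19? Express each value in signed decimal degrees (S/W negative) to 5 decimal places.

Field A=0, Q=16: +0·20° lon, +16·10° lat → SW at lon -180°, lat 70°.
Square 6, 8: +6·2° lon, +8·1° lat → SW at lon -168°, lat 78°.
Subsquare x=23, s=18: +23·0.0833333° lon, +18·0.0416667° lat → SW at lon -166.083°, lat 78.75°.
Extended square 1, 9: +1·0.00833333° lon, +9·0.00416667° lat → SW at lon -166.075°, lat 78.7875°.
Cell spans 0.00833333° lon × 0.00416667° lat. Centre is SW corner plus half of each.
latitude 78.78958, longitude -166.07083.

78.78958, -166.07083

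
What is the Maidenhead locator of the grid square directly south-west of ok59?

OK48

Longitude square 5; −1 → 4.
Latitude square 9; −1 → 8.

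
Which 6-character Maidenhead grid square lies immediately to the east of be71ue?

BE71ve

Longitude subsquare u = 20; +1 → 21 = v.
The latitude characters are unchanged.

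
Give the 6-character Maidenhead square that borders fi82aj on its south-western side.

Longitude subsquare a = 0; −1 → -1, wraps to 23 = x, carry into square.
Longitude square 8; −1 → 7.
Latitude subsquare j = 9; −1 → 8 = i.

FI72xi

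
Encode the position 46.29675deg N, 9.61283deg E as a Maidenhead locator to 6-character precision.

JN46th

Offset from 180°W / 90°S: lon 189.6128°, lat 136.2968°.
Field (20°×10°, letters A–R): lon ⌊189.6128/20⌋ = 9 → J; lat ⌊136.2968/10⌋ = 13 → N.
Square (2°×1°, digits 0–9): lon ⌊9.6128/2⌋ = 4; lat ⌊6.2968/1⌋ = 6.
Subsquare (5′×2.5′, letters a–x): lon ⌊1.6128/0.0833333⌋ = 19 → t; lat ⌊0.2968/0.0416667⌋ = 7 → h.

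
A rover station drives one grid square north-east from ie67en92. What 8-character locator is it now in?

IE67fn03

Longitude extended square 9; +1 → 10, wraps to 0, carry into subsquare.
Longitude subsquare e = 4; +1 → 5 = f.
Latitude extended square 2; +1 → 3.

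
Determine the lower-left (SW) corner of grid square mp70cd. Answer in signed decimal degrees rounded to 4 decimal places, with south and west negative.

Field M=12, P=15: +12·20° lon, +15·10° lat → SW at lon 60°, lat 60°.
Square 7, 0: +7·2° lon, +0·1° lat → SW at lon 74°, lat 60°.
Subsquare c=2, d=3: +2·0.0833333° lon, +3·0.0416667° lat → SW at lon 74.1667°, lat 60.125°.
latitude 60.1250, longitude 74.1667.

60.1250, 74.1667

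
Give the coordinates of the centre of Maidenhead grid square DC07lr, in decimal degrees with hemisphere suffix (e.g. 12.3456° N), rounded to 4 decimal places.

Field D=3, C=2: +3·20° lon, +2·10° lat → SW at lon -120°, lat -70°.
Square 0, 7: +0·2° lon, +7·1° lat → SW at lon -120°, lat -63°.
Subsquare l=11, r=17: +11·0.0833333° lon, +17·0.0416667° lat → SW at lon -119.083°, lat -62.2917°.
Cell spans 0.0833333° lon × 0.0416667° lat. Centre is SW corner plus half of each.
latitude 62.2708° S, longitude 119.0417° W.

62.2708° S, 119.0417° W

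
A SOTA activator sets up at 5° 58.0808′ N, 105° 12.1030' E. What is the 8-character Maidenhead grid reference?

OJ25ox42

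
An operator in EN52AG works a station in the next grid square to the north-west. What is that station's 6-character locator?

Longitude subsquare a = 0; −1 → -1, wraps to 23 = x, carry into square.
Longitude square 5; −1 → 4.
Latitude subsquare g = 6; +1 → 7 = h.

EN42xh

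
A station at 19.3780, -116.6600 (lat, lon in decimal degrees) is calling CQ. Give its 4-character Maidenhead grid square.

Offset from 180°W / 90°S: lon 63.34°, lat 109.38°.
Field: 63.34/20 → 3 → D, 109.38/10 → 10 → K; chars DK.
Square: 3.34/2 → 1, 9.38/1 → 9; chars 19.

DK19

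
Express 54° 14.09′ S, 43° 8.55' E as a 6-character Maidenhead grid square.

Offset from 180°W / 90°S: lon 223.1425°, lat 35.7652°.
Field: lon ⌊223.1425/20⌋ = 11 → L; lat ⌊35.7652/10⌋ = 3 → D.
Square: lon ⌊3.1425/2⌋ = 1; lat ⌊5.7652/1⌋ = 5.
Subsquare: lon ⌊1.1425/0.0833333⌋ = 13 → n; lat ⌊0.7652/0.0416667⌋ = 18 → s.

LD15ns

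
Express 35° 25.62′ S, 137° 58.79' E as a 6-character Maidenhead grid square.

Add 180° to longitude and 90° to latitude: 317.9798, 54.5730.
Field (20°×10°, letters A–R): lon ⌊317.9798/20⌋ = 15 → P; lat ⌊54.5730/10⌋ = 5 → F.
Square (2°×1°, digits 0–9): lon ⌊17.9798/2⌋ = 8; lat ⌊4.5730/1⌋ = 4.
Subsquare (5′×2.5′, letters a–x): lon ⌊1.9798/0.0833333⌋ = 23 → x; lat ⌊0.5730/0.0416667⌋ = 13 → n.

PF84xn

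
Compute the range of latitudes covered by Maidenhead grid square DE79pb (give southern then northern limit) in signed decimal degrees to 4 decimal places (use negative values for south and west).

-40.9583, -40.9167

Field D=3, E=4: +3·20° lon, +4·10° lat → SW at lon -120°, lat -50°.
Square 7, 9: +7·2° lon, +9·1° lat → SW at lon -106°, lat -41°.
Subsquare p=15, b=1: +15·0.0833333° lon, +1·0.0416667° lat → SW at lon -104.75°, lat -40.9583°.
Cell spans 0.0833333° lon × 0.0416667° lat.
south -40.9583, north -40.9167.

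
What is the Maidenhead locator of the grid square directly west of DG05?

CG95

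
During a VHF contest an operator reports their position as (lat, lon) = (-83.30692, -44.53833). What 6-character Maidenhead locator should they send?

GA76rq

Shift to the Maidenhead origin (180°W, 90°S): lon 135.4617, lat 6.6931.
Field: 135.4617/20 → 6 → G, 6.6931/10 → 0 → A; chars GA.
Square: 15.4617/2 → 7, 6.6931/1 → 6; chars 76.
Subsquare: 1.4617/0.0833333 → 17 → r, 0.6931/0.0416667 → 16 → q; chars rq.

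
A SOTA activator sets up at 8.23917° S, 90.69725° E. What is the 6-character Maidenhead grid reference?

Shift to the Maidenhead origin (180°W, 90°S): lon 270.6972, lat 81.7608.
Field: 270.6972/20 → 13 → N, 81.7608/10 → 8 → I; chars NI.
Square: 10.6972/2 → 5, 1.7608/1 → 1; chars 51.
Subsquare: 0.6972/0.0833333 → 8 → i, 0.7608/0.0416667 → 18 → s; chars is.

NI51is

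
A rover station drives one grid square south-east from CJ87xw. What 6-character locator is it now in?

Longitude subsquare x = 23; +1 → 24, wraps to 0 = a, carry into square.
Longitude square 8; +1 → 9.
Latitude subsquare w = 22; −1 → 21 = v.

CJ97av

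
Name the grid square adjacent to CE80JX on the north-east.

Longitude subsquare j = 9; +1 → 10 = k.
Latitude subsquare x = 23; +1 → 24, wraps to 0 = a, carry into square.
Latitude square 0; +1 → 1.

CE81ka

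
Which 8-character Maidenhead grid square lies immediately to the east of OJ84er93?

Longitude extended square 9; +1 → 10, wraps to 0, carry into subsquare.
Longitude subsquare e = 4; +1 → 5 = f.
The latitude characters are unchanged.

OJ84fr03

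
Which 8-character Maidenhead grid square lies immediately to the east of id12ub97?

ID12vb07

Longitude extended square 9; +1 → 10, wraps to 0, carry into subsquare.
Longitude subsquare u = 20; +1 → 21 = v.
The latitude characters are unchanged.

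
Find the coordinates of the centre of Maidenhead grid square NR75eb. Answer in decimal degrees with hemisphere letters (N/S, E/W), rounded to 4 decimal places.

Field N=13, R=17: +13·20° lon, +17·10° lat → SW at lon 80°, lat 80°.
Square 7, 5: +7·2° lon, +5·1° lat → SW at lon 94°, lat 85°.
Subsquare e=4, b=1: +4·0.0833333° lon, +1·0.0416667° lat → SW at lon 94.3333°, lat 85.0417°.
Cell spans 0.0833333° lon × 0.0416667° lat. Centre is SW corner plus half of each.
latitude 85.0625° N, longitude 94.3750° E.

85.0625° N, 94.3750° E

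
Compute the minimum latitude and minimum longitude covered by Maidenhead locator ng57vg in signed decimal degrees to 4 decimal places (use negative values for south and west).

-22.7500, 91.7500

Field N=13, G=6: +13·20° lon, +6·10° lat → SW at lon 80°, lat -30°.
Square 5, 7: +5·2° lon, +7·1° lat → SW at lon 90°, lat -23°.
Subsquare v=21, g=6: +21·0.0833333° lon, +6·0.0416667° lat → SW at lon 91.75°, lat -22.75°.
latitude -22.7500, longitude 91.7500.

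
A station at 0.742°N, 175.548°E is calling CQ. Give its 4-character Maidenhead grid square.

RJ70

Add 180° to longitude and 90° to latitude: 355.55, 90.74.
Field: 355.55/20 → 17 → R, 90.74/10 → 9 → J; chars RJ.
Square: 15.55/2 → 7, 0.74/1 → 0; chars 70.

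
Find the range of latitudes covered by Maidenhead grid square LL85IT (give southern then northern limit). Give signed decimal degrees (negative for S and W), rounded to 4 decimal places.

Field L=11, L=11: +11·20° lon, +11·10° lat → SW at lon 40°, lat 20°.
Square 8, 5: +8·2° lon, +5·1° lat → SW at lon 56°, lat 25°.
Subsquare i=8, t=19: +8·0.0833333° lon, +19·0.0416667° lat → SW at lon 56.6667°, lat 25.7917°.
Cell spans 0.0833333° lon × 0.0416667° lat.
south 25.7917, north 25.8333.

25.7917, 25.8333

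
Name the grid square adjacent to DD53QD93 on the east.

DD53rd03

Longitude extended square 9; +1 → 10, wraps to 0, carry into subsquare.
Longitude subsquare q = 16; +1 → 17 = r.
The latitude characters are unchanged.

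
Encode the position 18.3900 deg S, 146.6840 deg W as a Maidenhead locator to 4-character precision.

BH61

Shift to the Maidenhead origin (180°W, 90°S): lon 33.32, lat 71.61.
Field: 33.32/20 → 1 → B, 71.61/10 → 7 → H; chars BH.
Square: 13.32/2 → 6, 1.61/1 → 1; chars 61.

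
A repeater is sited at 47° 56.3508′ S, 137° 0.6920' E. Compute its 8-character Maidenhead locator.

PE82mb14

Offset from 180°W / 90°S: lon 317.01153°, lat 42.06082°.
Field: lon ⌊317.01153/20⌋ = 15 → P; lat ⌊42.06082/10⌋ = 4 → E.
Square: lon ⌊17.01153/2⌋ = 8; lat ⌊2.06082/1⌋ = 2.
Subsquare: lon ⌊1.01153/0.0833333⌋ = 12 → m; lat ⌊0.06082/0.0416667⌋ = 1 → b.
Extended square: lon ⌊0.01153/0.00833333⌋ = 1; lat ⌊0.01915/0.00416667⌋ = 4.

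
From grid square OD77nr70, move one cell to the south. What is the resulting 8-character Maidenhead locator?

OD77nq79

Latitude extended square 0; −1 → -1, wraps to 9, carry into subsquare.
Latitude subsquare r = 17; −1 → 16 = q.
The longitude characters are unchanged.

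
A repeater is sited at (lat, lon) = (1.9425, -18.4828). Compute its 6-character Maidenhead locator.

IJ01sw

Add 180° to longitude and 90° to latitude: 161.5172, 91.9425.
Field: 161.5172/20 → 8 → I, 91.9425/10 → 9 → J; chars IJ.
Square: 1.5172/2 → 0, 1.9425/1 → 1; chars 01.
Subsquare: 1.5172/0.0833333 → 18 → s, 0.9425/0.0416667 → 22 → w; chars sw.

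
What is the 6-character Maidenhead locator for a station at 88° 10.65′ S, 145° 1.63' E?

Add 180° to longitude and 90° to latitude: 325.0272, 1.8225.
Field: 325.0272/20 → 16 → Q, 1.8225/10 → 0 → A; chars QA.
Square: 5.0272/2 → 2, 1.8225/1 → 1; chars 21.
Subsquare: 1.0272/0.0833333 → 12 → m, 0.8225/0.0416667 → 19 → t; chars mt.

QA21mt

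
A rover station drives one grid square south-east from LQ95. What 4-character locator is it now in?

Longitude square 9; +1 → 10, wraps to 0, carry into field.
Longitude field L = 11; +1 → 12 = M.
Latitude square 5; −1 → 4.

MQ04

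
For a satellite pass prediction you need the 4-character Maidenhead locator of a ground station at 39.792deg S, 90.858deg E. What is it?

Shift to the Maidenhead origin (180°W, 90°S): lon 270.86, lat 50.21.
Field: 270.86/20 → 13 → N, 50.21/10 → 5 → F; chars NF.
Square: 10.86/2 → 5, 0.21/1 → 0; chars 50.

NF50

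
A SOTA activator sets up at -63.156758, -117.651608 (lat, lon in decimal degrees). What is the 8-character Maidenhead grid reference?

DC16eu12

Offset from 180°W / 90°S: lon 62.34839°, lat 26.84324°.
Field: 62.34839/20 → 3 → D, 26.84324/10 → 2 → C; chars DC.
Square: 2.34839/2 → 1, 6.84324/1 → 6; chars 16.
Subsquare: 0.34839/0.0833333 → 4 → e, 0.84324/0.0416667 → 20 → u; chars eu.
Extended square: 0.01506/0.00833333 → 1, 0.00991/0.00416667 → 2; chars 12.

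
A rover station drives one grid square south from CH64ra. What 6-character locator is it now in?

CH63rx

Latitude subsquare a = 0; −1 → -1, wraps to 23 = x, carry into square.
Latitude square 4; −1 → 3.
The longitude characters are unchanged.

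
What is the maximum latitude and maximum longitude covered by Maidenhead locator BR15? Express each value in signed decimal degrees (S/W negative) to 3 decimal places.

86.000, -156.000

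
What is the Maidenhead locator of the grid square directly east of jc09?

Longitude square 0; +1 → 1.
The latitude characters are unchanged.

JC19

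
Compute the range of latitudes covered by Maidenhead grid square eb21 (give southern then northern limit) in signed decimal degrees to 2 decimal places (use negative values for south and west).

Field E=4, B=1: +4·20° lon, +1·10° lat → SW at lon -100°, lat -80°.
Square 2, 1: +2·2° lon, +1·1° lat → SW at lon -96°, lat -79°.
Cell spans 2° lon × 1° lat.
south -79.00, north -78.00.

-79.00, -78.00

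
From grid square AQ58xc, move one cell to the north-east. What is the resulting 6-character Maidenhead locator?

Longitude subsquare x = 23; +1 → 24, wraps to 0 = a, carry into square.
Longitude square 5; +1 → 6.
Latitude subsquare c = 2; +1 → 3 = d.

AQ68ad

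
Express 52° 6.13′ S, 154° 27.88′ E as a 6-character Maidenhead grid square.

Add 180° to longitude and 90° to latitude: 334.4647, 37.8978.
Field: 334.4647/20 → 16 → Q, 37.8978/10 → 3 → D; chars QD.
Square: 14.4647/2 → 7, 7.8978/1 → 7; chars 77.
Subsquare: 0.4647/0.0833333 → 5 → f, 0.8978/0.0416667 → 21 → v; chars fv.

QD77fv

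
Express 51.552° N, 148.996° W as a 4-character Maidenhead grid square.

BO51

Offset from 180°W / 90°S: lon 31.00°, lat 141.55°.
Field (20°×10°, letters A–R): 31.00/20 → 1 → B, 141.55/10 → 14 → O; chars BO.
Square (2°×1°, digits 0–9): 11.00/2 → 5, 1.55/1 → 1; chars 51.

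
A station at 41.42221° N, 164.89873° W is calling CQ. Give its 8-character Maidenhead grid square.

AN71nk21

Shift to the Maidenhead origin (180°W, 90°S): lon 15.10127, lat 131.42221.
Field: lon ⌊15.10127/20⌋ = 0 → A; lat ⌊131.42221/10⌋ = 13 → N.
Square: lon ⌊15.10127/2⌋ = 7; lat ⌊1.42221/1⌋ = 1.
Subsquare: lon ⌊1.10127/0.0833333⌋ = 13 → n; lat ⌊0.42221/0.0416667⌋ = 10 → k.
Extended square: lon ⌊0.01794/0.00833333⌋ = 2; lat ⌊0.00554/0.00416667⌋ = 1.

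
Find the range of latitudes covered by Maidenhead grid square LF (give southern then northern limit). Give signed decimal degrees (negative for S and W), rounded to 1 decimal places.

Field L=11, F=5: +11·20° lon, +5·10° lat → SW at lon 40°, lat -40°.
Cell spans 20° lon × 10° lat.
south -40.0, north -30.0.

-40.0, -30.0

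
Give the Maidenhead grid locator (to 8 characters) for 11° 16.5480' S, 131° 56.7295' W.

CH48ar63

Shift to the Maidenhead origin (180°W, 90°S): lon 48.05451, lat 78.72420.
Field: lon ⌊48.05451/20⌋ = 2 → C; lat ⌊78.72420/10⌋ = 7 → H.
Square: lon ⌊8.05451/2⌋ = 4; lat ⌊8.72420/1⌋ = 8.
Subsquare: lon ⌊0.05451/0.0833333⌋ = 0 → a; lat ⌊0.72420/0.0416667⌋ = 17 → r.
Extended square: lon ⌊0.05451/0.00833333⌋ = 6; lat ⌊0.01587/0.00416667⌋ = 3.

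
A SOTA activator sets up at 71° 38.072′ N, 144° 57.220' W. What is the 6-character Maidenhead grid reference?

BQ71mp

Offset from 180°W / 90°S: lon 35.0463°, lat 161.6345°.
Field: 35.0463/20 → 1 → B, 161.6345/10 → 16 → Q; chars BQ.
Square: 15.0463/2 → 7, 1.6345/1 → 1; chars 71.
Subsquare: 1.0463/0.0833333 → 12 → m, 0.6345/0.0416667 → 15 → p; chars mp.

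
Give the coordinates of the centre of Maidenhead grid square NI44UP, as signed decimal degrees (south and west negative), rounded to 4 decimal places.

-5.3542, 89.7083

Field N=13, I=8: +13·20° lon, +8·10° lat → SW at lon 80°, lat -10°.
Square 4, 4: +4·2° lon, +4·1° lat → SW at lon 88°, lat -6°.
Subsquare u=20, p=15: +20·0.0833333° lon, +15·0.0416667° lat → SW at lon 89.6667°, lat -5.375°.
Cell spans 0.0833333° lon × 0.0416667° lat. Centre is SW corner plus half of each.
latitude -5.3542, longitude 89.7083.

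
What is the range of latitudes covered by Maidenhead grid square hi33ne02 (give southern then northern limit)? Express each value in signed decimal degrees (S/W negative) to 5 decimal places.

Field H=7, I=8: +7·20° lon, +8·10° lat → SW at lon -40°, lat -10°.
Square 3, 3: +3·2° lon, +3·1° lat → SW at lon -34°, lat -7°.
Subsquare n=13, e=4: +13·0.0833333° lon, +4·0.0416667° lat → SW at lon -32.9167°, lat -6.83333°.
Extended square 0, 2: +0·0.00833333° lon, +2·0.00416667° lat → SW at lon -32.9167°, lat -6.825°.
Cell spans 0.00833333° lon × 0.00416667° lat.
south -6.82500, north -6.82083.

-6.82500, -6.82083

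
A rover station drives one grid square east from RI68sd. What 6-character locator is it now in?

RI68td

Longitude subsquare s = 18; +1 → 19 = t.
The latitude characters are unchanged.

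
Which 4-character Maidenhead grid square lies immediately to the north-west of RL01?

Longitude square 0; −1 → -1, wraps to 9, carry into field.
Longitude field R = 17; −1 → 16 = Q.
Latitude square 1; +1 → 2.

QL92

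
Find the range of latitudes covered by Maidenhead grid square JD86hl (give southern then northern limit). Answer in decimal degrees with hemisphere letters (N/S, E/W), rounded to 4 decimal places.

53.5417° S, 53.5000° S

Field J=9, D=3: +9·20° lon, +3·10° lat → SW at lon 0°, lat -60°.
Square 8, 6: +8·2° lon, +6·1° lat → SW at lon 16°, lat -54°.
Subsquare h=7, l=11: +7·0.0833333° lon, +11·0.0416667° lat → SW at lon 16.5833°, lat -53.5417°.
Cell spans 0.0833333° lon × 0.0416667° lat.
south 53.5417° S, north 53.5000° S.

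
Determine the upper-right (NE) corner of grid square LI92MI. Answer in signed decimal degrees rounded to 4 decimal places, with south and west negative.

-7.6250, 59.0833

Field L=11, I=8: +11·20° lon, +8·10° lat → SW at lon 40°, lat -10°.
Square 9, 2: +9·2° lon, +2·1° lat → SW at lon 58°, lat -8°.
Subsquare m=12, i=8: +12·0.0833333° lon, +8·0.0416667° lat → SW at lon 59°, lat -7.66667°.
Cell spans 0.0833333° lon × 0.0416667° lat. NE corner is SW corner plus one full cell.
latitude -7.6250, longitude 59.0833.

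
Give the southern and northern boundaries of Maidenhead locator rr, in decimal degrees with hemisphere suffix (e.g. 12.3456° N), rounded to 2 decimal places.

Field R=17, R=17: +17·20° lon, +17·10° lat → SW at lon 160°, lat 80°.
Cell spans 20° lon × 10° lat.
south 80.00° N, north 90.00° N.

80.00° N, 90.00° N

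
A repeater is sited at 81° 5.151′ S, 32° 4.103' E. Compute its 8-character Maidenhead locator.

Offset from 180°W / 90°S: lon 212.06838°, lat 8.91415°.
Field: 212.06838/20 → 10 → K, 8.91415/10 → 0 → A; chars KA.
Square: 12.06838/2 → 6, 8.91415/1 → 8; chars 68.
Subsquare: 0.06838/0.0833333 → 0 → a, 0.91415/0.0416667 → 21 → v; chars av.
Extended square: 0.06838/0.00833333 → 8, 0.03915/0.00416667 → 9; chars 89.

KA68av89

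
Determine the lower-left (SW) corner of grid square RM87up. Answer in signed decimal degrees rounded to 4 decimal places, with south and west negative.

37.6250, 177.6667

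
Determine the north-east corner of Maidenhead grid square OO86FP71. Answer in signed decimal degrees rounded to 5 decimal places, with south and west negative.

Field O=14, O=14: +14·20° lon, +14·10° lat → SW at lon 100°, lat 50°.
Square 8, 6: +8·2° lon, +6·1° lat → SW at lon 116°, lat 56°.
Subsquare f=5, p=15: +5·0.0833333° lon, +15·0.0416667° lat → SW at lon 116.417°, lat 56.625°.
Extended square 7, 1: +7·0.00833333° lon, +1·0.00416667° lat → SW at lon 116.475°, lat 56.6292°.
Cell spans 0.00833333° lon × 0.00416667° lat. NE corner is SW corner plus one full cell.
latitude 56.63333, longitude 116.48333.

56.63333, 116.48333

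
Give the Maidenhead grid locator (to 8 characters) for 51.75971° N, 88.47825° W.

EO51ss22

Shift to the Maidenhead origin (180°W, 90°S): lon 91.52175, lat 141.75971.
Field: 91.52175/20 → 4 → E, 141.75971/10 → 14 → O; chars EO.
Square: 11.52175/2 → 5, 1.75971/1 → 1; chars 51.
Subsquare: 1.52175/0.0833333 → 18 → s, 0.75971/0.0416667 → 18 → s; chars ss.
Extended square: 0.02175/0.00833333 → 2, 0.00971/0.00416667 → 2; chars 22.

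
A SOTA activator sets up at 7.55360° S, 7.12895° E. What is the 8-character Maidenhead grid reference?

JI32nk57

Add 180° to longitude and 90° to latitude: 187.12895, 82.44640.
Field: 187.12895/20 → 9 → J, 82.44640/10 → 8 → I; chars JI.
Square: 7.12895/2 → 3, 2.44640/1 → 2; chars 32.
Subsquare: 1.12895/0.0833333 → 13 → n, 0.44640/0.0416667 → 10 → k; chars nk.
Extended square: 0.04562/0.00833333 → 5, 0.02973/0.00416667 → 7; chars 57.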